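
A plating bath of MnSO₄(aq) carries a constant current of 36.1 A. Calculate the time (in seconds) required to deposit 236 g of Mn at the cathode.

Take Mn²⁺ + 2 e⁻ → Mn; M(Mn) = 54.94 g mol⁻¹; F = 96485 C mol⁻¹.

n(Mn) = m/M = 236 / 54.94 = 4.296 mol.
Each Mn atom requires 2 electrons, so n(e⁻) = 2 × 4.296 = 8.591 mol.
Q = n(e⁻)·F = 8.591 × 96485 = 828900 C.
t = Q/I = 828900 / 36.10 A = 22960 s.

23000 s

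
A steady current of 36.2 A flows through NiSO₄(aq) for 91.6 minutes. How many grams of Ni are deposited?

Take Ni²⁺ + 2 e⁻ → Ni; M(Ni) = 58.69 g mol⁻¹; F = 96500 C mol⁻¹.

Q = I·t = 36.20 A × 5496.0 s = 199000 C.
n(e⁻) = Q/F = 199000 / 96500 = 2.062 mol.
Ni²⁺ + 2 e⁻ → Ni, so n(Ni) = n(e⁻)/2 = 1.031 mol.
m = n·M = 1.031 × 58.69 = 60.5 g.

60.5 g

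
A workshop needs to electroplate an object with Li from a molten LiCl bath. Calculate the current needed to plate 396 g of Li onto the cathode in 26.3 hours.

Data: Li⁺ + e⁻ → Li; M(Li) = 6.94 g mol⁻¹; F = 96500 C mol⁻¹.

58.2 A

n(Li) = 396 / 6.94 = 57.06 mol.
n(e⁻) = 1 × 57.06 = 57.06 mol.
Q = n(e⁻)·F = 57.06 × 96500 = 5506000 C.
I = Q/t = 5506000 / 94680 s = 58.2 A.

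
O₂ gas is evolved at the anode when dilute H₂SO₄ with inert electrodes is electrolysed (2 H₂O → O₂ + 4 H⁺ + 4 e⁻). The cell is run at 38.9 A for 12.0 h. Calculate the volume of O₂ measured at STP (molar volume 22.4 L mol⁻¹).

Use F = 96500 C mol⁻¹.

97.5 L

Q = I·t = 38.90 A × 43200 s = 1680000 C.
n(e⁻) = Q/F = 1680000 / 96500 = 17.41 mol.
4 electrons are transferred per O₂ molecule, so n(O₂) = 17.41 / 4 = 4.354 mol.
V = n × V_m = 4.354 × 22.4 = 97.5 L.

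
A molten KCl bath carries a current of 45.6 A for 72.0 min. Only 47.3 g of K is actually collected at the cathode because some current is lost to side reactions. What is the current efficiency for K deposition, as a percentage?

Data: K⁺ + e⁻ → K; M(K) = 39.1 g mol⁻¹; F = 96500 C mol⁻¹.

Q = I·t = 45.60 × 4320.0 = 197000 C; n(e⁻) = 197000/96500 = 2.041 mol.
Theoretical n(K) = n(e⁻)/1 = 2.041 mol, i.e. m_theo = 2.041 × 39.1 = 79.82 g.
Efficiency = m_actual / m_theo = 47.3 / 79.82 = 59.3 %.

59.3 %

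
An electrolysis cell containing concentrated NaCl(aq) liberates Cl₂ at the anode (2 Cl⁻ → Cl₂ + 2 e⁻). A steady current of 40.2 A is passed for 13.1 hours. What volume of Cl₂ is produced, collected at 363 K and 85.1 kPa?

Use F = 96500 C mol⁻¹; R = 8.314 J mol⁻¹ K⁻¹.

348 L

Q = I·t = 40.20 A × 47160 s = 1896000 C.
n(e⁻) = Q/F = 1896000 / 96500 = 19.65 mol.
2 electrons are transferred per Cl₂ molecule, so n(Cl₂) = 19.65 / 2 = 9.823 mol.
V = nRT/P = (9.823 × 8.314 × 363) / (85.1 × 10³ Pa) = 0.348 m³ = 348 L.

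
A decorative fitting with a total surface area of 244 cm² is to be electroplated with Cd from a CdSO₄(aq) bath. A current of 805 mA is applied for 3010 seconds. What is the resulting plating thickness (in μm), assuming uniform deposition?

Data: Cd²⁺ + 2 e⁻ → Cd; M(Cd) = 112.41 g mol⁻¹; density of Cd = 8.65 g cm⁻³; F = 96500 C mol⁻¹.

Q = I·t = 0.8050 × 3010.0 = 2423 C; n(e⁻) = 0.02511 mol.
n(Cd) = n(e⁻)/2 = 0.01255 mol, so m = 0.01255 × 112.41 = 1.411 g.
Volume = m/ρ = 1.411 / 8.65 = 0.1632 cm³.
Thickness = V/A = 0.1632 / 244 = 6.69 × 10⁻⁴ cm = 6.69 μm.

6.69 μm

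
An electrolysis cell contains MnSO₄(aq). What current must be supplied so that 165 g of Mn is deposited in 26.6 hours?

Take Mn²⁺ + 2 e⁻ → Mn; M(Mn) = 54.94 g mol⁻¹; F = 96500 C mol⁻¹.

n(Mn) = 165 / 54.94 = 3.003 mol.
n(e⁻) = 2 × 3.003 = 6.007 mol.
Q = n(e⁻)·F = 6.007 × 96500 = 579600 C.
I = Q/t = 579600 / 95760 s = 6.05 A.

6.05 A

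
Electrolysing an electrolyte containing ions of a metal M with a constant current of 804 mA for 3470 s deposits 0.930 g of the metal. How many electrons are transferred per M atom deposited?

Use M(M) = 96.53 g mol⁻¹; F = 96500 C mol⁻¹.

3

Q = I·t = 0.8040 A × 3470.0 s = 2790 C, so n(e⁻) = 2790/96500 = 0.02891 mol.
n(M) deposited = 0.930 / 96.53 = 0.009634 mol.
Electrons per atom = n(e⁻)/n(M) = 0.02891 / 0.009634 = 3.00 ≈ 3, so the ion is M³⁺.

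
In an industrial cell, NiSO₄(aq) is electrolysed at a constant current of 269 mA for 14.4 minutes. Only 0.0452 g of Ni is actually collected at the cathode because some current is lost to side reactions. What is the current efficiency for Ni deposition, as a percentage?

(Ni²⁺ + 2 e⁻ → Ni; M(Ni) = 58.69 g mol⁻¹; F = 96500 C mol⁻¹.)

Q = I·t = 0.2690 × 864.00 = 232.4 C; n(e⁻) = 232.4/96500 = 0.002408 mol.
Theoretical n(Ni) = n(e⁻)/2 = 0.001204 mol, i.e. m_theo = 0.001204 × 58.69 = 0.07068 g.
Efficiency = m_actual / m_theo = 0.0452 / 0.07068 = 64.0 %.

64.0 %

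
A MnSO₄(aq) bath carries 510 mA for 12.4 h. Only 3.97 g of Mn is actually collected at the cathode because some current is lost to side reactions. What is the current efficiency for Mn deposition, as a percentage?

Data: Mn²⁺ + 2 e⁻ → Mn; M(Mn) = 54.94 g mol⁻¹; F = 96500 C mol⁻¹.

61.3 %

Q = I·t = 0.5100 × 44640 = 22770 C; n(e⁻) = 22770/96500 = 0.2359 mol.
Theoretical n(Mn) = n(e⁻)/2 = 0.1180 mol, i.e. m_theo = 0.1180 × 54.94 = 6.481 g.
Efficiency = m_actual / m_theo = 3.97 / 6.481 = 61.3 %.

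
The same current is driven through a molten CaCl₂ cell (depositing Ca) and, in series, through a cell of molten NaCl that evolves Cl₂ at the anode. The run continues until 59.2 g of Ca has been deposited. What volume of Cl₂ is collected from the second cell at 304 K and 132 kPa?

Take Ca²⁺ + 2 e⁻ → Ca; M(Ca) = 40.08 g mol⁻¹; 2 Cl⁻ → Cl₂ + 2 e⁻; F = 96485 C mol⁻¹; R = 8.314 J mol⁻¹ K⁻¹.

n(Ca) = 59.2 / 40.08 = 1.477 mol, so n(e⁻) = 2 × 1.477 = 2.954 mol.
The cells are in series, so the same 2.954 mol of electrons passes through the second cell.
2 Cl⁻ → Cl₂ + 2 e⁻ — 2 mol e⁻ per mol Cl₂, so n(Cl₂) = 2.954/2 = 1.477 mol.
V = nRT/P = (1.477 × 8.314 × 304) / (132 × 10³) = 0.0283 m³ = 28.3 L.

28.3 L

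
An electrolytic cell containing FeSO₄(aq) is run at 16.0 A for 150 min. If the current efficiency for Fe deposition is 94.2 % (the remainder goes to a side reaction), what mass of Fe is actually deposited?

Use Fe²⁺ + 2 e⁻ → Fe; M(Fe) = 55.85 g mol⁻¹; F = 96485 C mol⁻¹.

Q = I·t = 16.00 × 9000.0 = 144000 C.
n(e⁻) = 144000/96485 = 1.492 mol; theoretically n(Fe) = 1.492/2 = 0.7462 mol, m_theo = 41.68 g.
At 94.2 % efficiency, m_actual = 0.942 × 41.68 = 39.3 g.

39.3 g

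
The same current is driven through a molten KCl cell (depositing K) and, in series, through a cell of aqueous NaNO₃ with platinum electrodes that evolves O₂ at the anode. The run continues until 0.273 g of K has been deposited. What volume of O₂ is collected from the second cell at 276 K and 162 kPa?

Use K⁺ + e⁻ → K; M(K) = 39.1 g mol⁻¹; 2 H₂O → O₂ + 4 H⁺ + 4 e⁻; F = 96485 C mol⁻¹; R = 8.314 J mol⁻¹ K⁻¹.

n(K) = 0.273 / 39.1 = 0.006982 mol, so n(e⁻) = 1 × 0.006982 = 0.006982 mol.
The cells are in series, so the same 0.006982 mol of electrons passes through the second cell.
2 H₂O → O₂ + 4 H⁺ + 4 e⁻ — 4 mol e⁻ per mol O₂, so n(O₂) = 0.006982/4 = 0.001746 mol.
V = nRT/P = (0.001746 × 8.314 × 276) / (162 × 10³) = 2.47 × 10⁻⁵ m³ = 0.0247 L.

0.0247 L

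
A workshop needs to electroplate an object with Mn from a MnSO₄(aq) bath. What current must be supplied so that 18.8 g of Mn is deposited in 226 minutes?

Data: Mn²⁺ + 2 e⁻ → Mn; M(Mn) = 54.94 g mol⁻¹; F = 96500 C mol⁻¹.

n(Mn) = 18.8 / 54.94 = 0.3422 mol.
n(e⁻) = 2 × 0.3422 = 0.6844 mol.
Q = n(e⁻)·F = 0.6844 × 96500 = 66040 C.
I = Q/t = 66040 / 13560 s = 4.87 A.

4.87 A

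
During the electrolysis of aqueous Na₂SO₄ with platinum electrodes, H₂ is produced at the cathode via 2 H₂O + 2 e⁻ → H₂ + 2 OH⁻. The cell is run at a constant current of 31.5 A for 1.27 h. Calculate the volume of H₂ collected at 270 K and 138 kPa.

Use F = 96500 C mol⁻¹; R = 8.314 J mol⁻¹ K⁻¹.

12.1 L

Q = I·t = 31.50 A × 4572.0 s = 144000 C.
n(e⁻) = Q/F = 144000 / 96500 = 1.492 mol.
2 electrons are transferred per H₂ molecule, so n(H₂) = 1.492 / 2 = 0.7462 mol.
V = nRT/P = (0.7462 × 8.314 × 270) / (138 × 10³ Pa) = 0.0121 m³ = 12.1 L.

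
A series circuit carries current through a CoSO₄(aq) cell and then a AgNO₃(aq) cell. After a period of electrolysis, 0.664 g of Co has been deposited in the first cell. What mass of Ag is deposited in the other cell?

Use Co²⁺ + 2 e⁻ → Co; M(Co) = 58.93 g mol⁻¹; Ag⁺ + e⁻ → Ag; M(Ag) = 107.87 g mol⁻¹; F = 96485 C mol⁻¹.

n(Co) = 0.664 / 58.93 = 0.01127 mol.
Since Co²⁺ + 2 e⁻ → Co, n(e⁻) passed = 2 × 0.01127 = 0.02254 mol.
Cells in series carry the same charge, so the same 0.02254 mol of electrons passes through cell 2.
Ag⁺ + e⁻ → Ag, so n(Ag) = 0.02254 / 1 = 0.02254 mol.
m(Ag) = 0.02254 × 107.87 = 2.43 g.

2.43 g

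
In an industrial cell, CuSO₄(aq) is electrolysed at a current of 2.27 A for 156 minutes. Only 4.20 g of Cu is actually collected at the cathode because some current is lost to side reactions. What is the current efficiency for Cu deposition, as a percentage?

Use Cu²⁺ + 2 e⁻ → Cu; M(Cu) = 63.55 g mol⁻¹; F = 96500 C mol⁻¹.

Q = I·t = 2.270 × 9360.0 = 21250 C; n(e⁻) = 21250/96500 = 0.2202 mol.
Theoretical n(Cu) = n(e⁻)/2 = 0.1101 mol, i.e. m_theo = 0.1101 × 63.55 = 6.996 g.
Efficiency = m_actual / m_theo = 4.20 / 6.996 = 60.0 %.

60.0 %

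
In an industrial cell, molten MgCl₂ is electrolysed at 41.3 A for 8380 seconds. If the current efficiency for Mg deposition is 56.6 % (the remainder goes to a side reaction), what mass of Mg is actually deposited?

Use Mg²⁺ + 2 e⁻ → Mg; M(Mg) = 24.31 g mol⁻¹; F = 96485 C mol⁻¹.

Q = I·t = 41.30 × 8380.0 = 346100 C.
n(e⁻) = 346100/96485 = 3.587 mol; theoretically n(Mg) = 3.587/2 = 1.794 mol, m_theo = 43.60 g.
At 56.6 % efficiency, m_actual = 0.566 × 43.60 = 24.7 g.

24.7 g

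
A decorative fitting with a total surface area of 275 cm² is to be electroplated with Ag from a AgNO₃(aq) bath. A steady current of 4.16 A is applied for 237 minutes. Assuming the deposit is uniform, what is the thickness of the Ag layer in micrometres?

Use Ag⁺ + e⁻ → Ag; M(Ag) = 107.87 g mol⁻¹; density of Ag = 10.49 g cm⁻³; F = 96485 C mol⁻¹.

229 μm

Q = I·t = 4.160 × 14220 = 59160 C; n(e⁻) = 0.6131 mol.
n(Ag) = n(e⁻)/1 = 0.6131 mol, so m = 0.6131 × 107.87 = 66.14 g.
Volume = m/ρ = 66.14 / 10.49 = 6.305 cm³.
Thickness = V/A = 6.305 / 275 = 0.0229 cm = 229 μm.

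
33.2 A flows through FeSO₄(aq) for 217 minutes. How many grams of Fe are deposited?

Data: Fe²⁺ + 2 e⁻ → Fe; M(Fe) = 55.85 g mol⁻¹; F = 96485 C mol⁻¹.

Q = I·t = 33.20 A × 13020 s = 432300 C.
n(e⁻) = Q/F = 432300 / 96485 = 4.480 mol.
Fe²⁺ + 2 e⁻ → Fe, so n(Fe) = n(e⁻)/2 = 2.240 mol.
m = n·M = 2.240 × 55.85 = 125 g.

125 g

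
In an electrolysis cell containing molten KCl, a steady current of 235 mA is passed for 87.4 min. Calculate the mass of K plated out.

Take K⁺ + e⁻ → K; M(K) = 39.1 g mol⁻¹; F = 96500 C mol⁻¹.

0.499 g

Q = I·t = 0.2350 A × 5244.0 s = 1232 C.
n(e⁻) = Q/F = 1232 / 96500 = 0.01277 mol.
K⁺ + e⁻ → K, so n(K) = n(e⁻)/1 = 0.01277 mol.
m = n·M = 0.01277 × 39.1 = 0.499 g.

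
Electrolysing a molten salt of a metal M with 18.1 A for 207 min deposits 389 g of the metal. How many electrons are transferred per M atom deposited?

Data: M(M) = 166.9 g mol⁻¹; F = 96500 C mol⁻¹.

1

Q = I·t = 18.10 A × 12420 s = 224800 C, so n(e⁻) = 224800/96500 = 2.330 mol.
n(M) deposited = 389 / 166.9 = 2.331 mol.
Electrons per atom = n(e⁻)/n(M) = 2.330 / 2.331 = 0.999 ≈ 1, so the ion is M⁺.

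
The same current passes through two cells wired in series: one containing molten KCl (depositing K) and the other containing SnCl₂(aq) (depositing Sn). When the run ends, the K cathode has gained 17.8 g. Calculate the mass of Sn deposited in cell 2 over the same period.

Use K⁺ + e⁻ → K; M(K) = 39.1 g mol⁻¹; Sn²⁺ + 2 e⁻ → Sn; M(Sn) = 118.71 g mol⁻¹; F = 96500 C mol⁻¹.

n(K) = 17.8 / 39.1 = 0.4552 mol.
Since K⁺ + e⁻ → K, n(e⁻) passed = 1 × 0.4552 = 0.4552 mol.
Cells in series carry the same charge, so the same 0.4552 mol of electrons passes through cell 2.
Sn²⁺ + 2 e⁻ → Sn, so n(Sn) = 0.4552 / 2 = 0.2276 mol.
m(Sn) = 0.2276 × 118.71 = 27.0 g.

27.0 g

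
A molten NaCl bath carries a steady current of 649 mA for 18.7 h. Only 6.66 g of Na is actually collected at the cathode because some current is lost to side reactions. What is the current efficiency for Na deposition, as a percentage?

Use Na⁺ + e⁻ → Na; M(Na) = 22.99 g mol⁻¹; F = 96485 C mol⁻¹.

Q = I·t = 0.6490 × 67320 = 43690 C; n(e⁻) = 43690/96485 = 0.4528 mol.
Theoretical n(Na) = n(e⁻)/1 = 0.4528 mol, i.e. m_theo = 0.4528 × 22.99 = 10.41 g.
Efficiency = m_actual / m_theo = 6.66 / 10.41 = 64.0 %.

64.0 %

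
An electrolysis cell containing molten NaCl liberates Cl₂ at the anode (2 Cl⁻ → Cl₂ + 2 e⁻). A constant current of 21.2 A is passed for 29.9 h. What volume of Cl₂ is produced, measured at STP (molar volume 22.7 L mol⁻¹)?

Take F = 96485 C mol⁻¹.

268 L

Q = I·t = 21.20 A × 107640 s = 2282000 C.
n(e⁻) = Q/F = 2282000 / 96485 = 23.65 mol.
2 electrons are transferred per Cl₂ molecule, so n(Cl₂) = 23.65 / 2 = 11.83 mol.
V = n × V_m = 11.83 × 22.7 = 268 L.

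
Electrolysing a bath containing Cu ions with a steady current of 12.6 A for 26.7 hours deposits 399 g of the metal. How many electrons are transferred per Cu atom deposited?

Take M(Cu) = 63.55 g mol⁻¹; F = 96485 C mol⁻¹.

Q = I·t = 12.60 A × 96120 s = 1211000 C, so n(e⁻) = 1211000/96485 = 12.55 mol.
n(Cu) deposited = 399 / 63.55 = 6.279 mol.
Electrons per atom = n(e⁻)/n(Cu) = 12.55 / 6.279 = 2.00 ≈ 2, so the ion is Cu²⁺.

2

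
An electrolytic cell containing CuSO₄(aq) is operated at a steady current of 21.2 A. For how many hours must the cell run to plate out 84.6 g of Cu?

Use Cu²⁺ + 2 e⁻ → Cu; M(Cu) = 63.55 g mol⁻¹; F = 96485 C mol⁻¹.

3.37 h

n(Cu) = m/M = 84.6 / 63.55 = 1.331 mol.
Each Cu atom requires 2 electrons, so n(e⁻) = 2 × 1.331 = 2.662 mol.
Q = n(e⁻)·F = 2.662 × 96485 = 256900 C.
t = Q/I = 256900 / 21.20 A = 12120 s = 3.37 h.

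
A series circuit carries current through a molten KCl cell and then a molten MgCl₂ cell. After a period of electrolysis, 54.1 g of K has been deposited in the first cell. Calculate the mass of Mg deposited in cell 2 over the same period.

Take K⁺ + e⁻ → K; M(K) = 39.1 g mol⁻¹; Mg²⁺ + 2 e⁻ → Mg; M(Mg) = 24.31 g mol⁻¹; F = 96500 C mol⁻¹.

16.8 g

n(K) = 54.1 / 39.1 = 1.384 mol.
Since K⁺ + e⁻ → K, n(e⁻) passed = 1 × 1.384 = 1.384 mol.
Cells in series carry the same charge, so the same 1.384 mol of electrons passes through cell 2.
Mg²⁺ + 2 e⁻ → Mg, so n(Mg) = 1.384 / 2 = 0.6918 mol.
m(Mg) = 0.6918 × 24.31 = 16.8 g.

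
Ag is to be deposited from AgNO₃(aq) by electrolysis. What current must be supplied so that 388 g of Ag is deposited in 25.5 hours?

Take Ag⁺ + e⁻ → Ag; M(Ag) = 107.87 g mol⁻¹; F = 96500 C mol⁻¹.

3.78 A

n(Ag) = 388 / 107.87 = 3.597 mol.
n(e⁻) = 1 × 3.597 = 3.597 mol.
Q = n(e⁻)·F = 3.597 × 96500 = 347100 C.
I = Q/t = 347100 / 91800 s = 3.78 A.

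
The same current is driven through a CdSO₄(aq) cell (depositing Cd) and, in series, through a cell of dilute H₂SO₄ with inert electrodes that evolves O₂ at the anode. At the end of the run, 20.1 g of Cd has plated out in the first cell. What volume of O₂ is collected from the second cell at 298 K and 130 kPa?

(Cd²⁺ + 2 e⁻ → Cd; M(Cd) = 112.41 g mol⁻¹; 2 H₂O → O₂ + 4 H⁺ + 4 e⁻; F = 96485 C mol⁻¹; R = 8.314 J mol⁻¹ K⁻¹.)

1.70 L

n(Cd) = 20.1 / 112.41 = 0.1788 mol, so n(e⁻) = 2 × 0.1788 = 0.3576 mol.
The cells are in series, so the same 0.3576 mol of electrons passes through the second cell.
2 H₂O → O₂ + 4 H⁺ + 4 e⁻ — 4 mol e⁻ per mol O₂, so n(O₂) = 0.3576/4 = 0.08940 mol.
V = nRT/P = (0.08940 × 8.314 × 298) / (130 × 10³) = 0.00170 m³ = 1.70 L.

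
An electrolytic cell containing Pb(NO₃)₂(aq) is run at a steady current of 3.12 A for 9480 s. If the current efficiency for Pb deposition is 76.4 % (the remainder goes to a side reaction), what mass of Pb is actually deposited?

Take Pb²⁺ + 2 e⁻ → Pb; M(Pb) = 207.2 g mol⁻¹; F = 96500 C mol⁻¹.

Q = I·t = 3.120 × 9480.0 = 29580 C.
n(e⁻) = 29580/96500 = 0.3065 mol; theoretically n(Pb) = 0.3065/2 = 0.1533 mol, m_theo = 31.75 g.
At 76.4 % efficiency, m_actual = 0.764 × 31.75 = 24.3 g.

24.3 g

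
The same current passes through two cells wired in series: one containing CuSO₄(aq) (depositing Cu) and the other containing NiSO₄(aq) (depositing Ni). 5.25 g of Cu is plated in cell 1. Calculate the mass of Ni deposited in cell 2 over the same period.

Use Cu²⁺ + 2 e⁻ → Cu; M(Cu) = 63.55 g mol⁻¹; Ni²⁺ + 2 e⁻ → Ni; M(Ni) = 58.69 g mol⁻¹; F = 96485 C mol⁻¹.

4.85 g

n(Cu) = 5.25 / 63.55 = 0.08261 mol.
Since Cu²⁺ + 2 e⁻ → Cu, n(e⁻) passed = 2 × 0.08261 = 0.1652 mol.
Cells in series carry the same charge, so the same 0.1652 mol of electrons passes through cell 2.
Ni²⁺ + 2 e⁻ → Ni, so n(Ni) = 0.1652 / 2 = 0.08261 mol.
m(Ni) = 0.08261 × 58.69 = 4.85 g.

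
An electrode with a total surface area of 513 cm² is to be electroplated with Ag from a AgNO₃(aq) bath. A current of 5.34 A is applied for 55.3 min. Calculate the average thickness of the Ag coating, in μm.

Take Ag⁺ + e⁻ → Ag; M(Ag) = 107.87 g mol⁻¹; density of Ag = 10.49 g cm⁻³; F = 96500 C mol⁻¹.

Q = I·t = 5.340 × 3318.0 = 17720 C; n(e⁻) = 0.1836 mol.
n(Ag) = n(e⁻)/1 = 0.1836 mol, so m = 0.1836 × 107.87 = 19.81 g.
Volume = m/ρ = 19.81 / 10.49 = 1.888 cm³.
Thickness = V/A = 1.888 / 513 = 0.00368 cm = 36.8 μm.

36.8 μm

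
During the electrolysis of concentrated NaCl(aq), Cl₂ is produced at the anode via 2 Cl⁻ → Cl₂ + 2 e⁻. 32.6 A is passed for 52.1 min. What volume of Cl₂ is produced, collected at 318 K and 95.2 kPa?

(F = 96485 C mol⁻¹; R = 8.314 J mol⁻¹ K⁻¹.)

14.7 L

Q = I·t = 32.60 A × 3126.0 s = 101900 C.
n(e⁻) = Q/F = 101900 / 96485 = 1.056 mol.
2 electrons are transferred per Cl₂ molecule, so n(Cl₂) = 1.056 / 2 = 0.5281 mol.
V = nRT/P = (0.5281 × 8.314 × 318) / (95.2 × 10³ Pa) = 0.0147 m³ = 14.7 L.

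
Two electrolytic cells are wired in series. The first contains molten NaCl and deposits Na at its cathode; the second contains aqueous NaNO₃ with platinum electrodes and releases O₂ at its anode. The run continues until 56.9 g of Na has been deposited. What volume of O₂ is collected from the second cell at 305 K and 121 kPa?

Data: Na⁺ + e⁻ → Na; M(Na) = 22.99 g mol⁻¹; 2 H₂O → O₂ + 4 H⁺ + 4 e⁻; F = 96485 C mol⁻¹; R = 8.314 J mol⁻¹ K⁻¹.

13.0 L

n(Na) = 56.9 / 22.99 = 2.475 mol, so n(e⁻) = 1 × 2.475 = 2.475 mol.
The cells are in series, so the same 2.475 mol of electrons passes through the second cell.
2 H₂O → O₂ + 4 H⁺ + 4 e⁻ — 4 mol e⁻ per mol O₂, so n(O₂) = 2.475/4 = 0.6187 mol.
V = nRT/P = (0.6187 × 8.314 × 305) / (121 × 10³) = 0.0130 m³ = 13.0 L.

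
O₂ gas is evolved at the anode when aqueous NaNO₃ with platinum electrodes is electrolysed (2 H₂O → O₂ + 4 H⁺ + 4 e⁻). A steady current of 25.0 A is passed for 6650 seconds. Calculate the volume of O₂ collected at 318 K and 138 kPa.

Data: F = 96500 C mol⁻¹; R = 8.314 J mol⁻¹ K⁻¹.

Q = I·t = 25.00 A × 6650.0 s = 166200 C.
n(e⁻) = Q/F = 166200 / 96500 = 1.723 mol.
4 electrons are transferred per O₂ molecule, so n(O₂) = 1.723 / 4 = 0.4307 mol.
V = nRT/P = (0.4307 × 8.314 × 318) / (138 × 10³ Pa) = 0.00825 m³ = 8.25 L.

8.25 L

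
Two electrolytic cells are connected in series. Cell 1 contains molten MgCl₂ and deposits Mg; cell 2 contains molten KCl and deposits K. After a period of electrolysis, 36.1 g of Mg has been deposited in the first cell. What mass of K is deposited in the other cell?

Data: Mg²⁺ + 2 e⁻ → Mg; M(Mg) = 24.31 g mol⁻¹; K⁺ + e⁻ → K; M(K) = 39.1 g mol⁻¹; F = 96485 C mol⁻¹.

n(Mg) = 36.1 / 24.31 = 1.485 mol.
Since Mg²⁺ + 2 e⁻ → Mg, n(e⁻) passed = 2 × 1.485 = 2.970 mol.
Cells in series carry the same charge, so the same 2.970 mol of electrons passes through cell 2.
K⁺ + e⁻ → K, so n(K) = 2.970 / 1 = 2.970 mol.
m(K) = 2.970 × 39.1 = 116 g.

116 g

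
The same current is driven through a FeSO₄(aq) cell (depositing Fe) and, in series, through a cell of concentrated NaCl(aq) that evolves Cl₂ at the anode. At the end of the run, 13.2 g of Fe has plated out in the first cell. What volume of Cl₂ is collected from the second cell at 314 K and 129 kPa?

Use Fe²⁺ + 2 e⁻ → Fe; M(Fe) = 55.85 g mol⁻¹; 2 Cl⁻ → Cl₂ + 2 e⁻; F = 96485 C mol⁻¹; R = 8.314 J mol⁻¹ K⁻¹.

4.78 L

n(Fe) = 13.2 / 55.85 = 0.2363 mol, so n(e⁻) = 2 × 0.2363 = 0.4727 mol.
The cells are in series, so the same 0.4727 mol of electrons passes through the second cell.
2 Cl⁻ → Cl₂ + 2 e⁻ — 2 mol e⁻ per mol Cl₂, so n(Cl₂) = 0.4727/2 = 0.2363 mol.
V = nRT/P = (0.2363 × 8.314 × 314) / (129 × 10³) = 0.00478 m³ = 4.78 L.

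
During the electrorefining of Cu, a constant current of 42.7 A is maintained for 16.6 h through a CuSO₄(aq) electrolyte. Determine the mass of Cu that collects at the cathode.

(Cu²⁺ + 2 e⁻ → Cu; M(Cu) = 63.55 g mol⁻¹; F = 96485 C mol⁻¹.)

Q = I·t = 42.70 A × 59760 s = 2552000 C.
n(e⁻) = Q/F = 2552000 / 96485 = 26.45 mol.
Cu²⁺ + 2 e⁻ → Cu, so n(Cu) = n(e⁻)/2 = 13.22 mol.
m = n·M = 13.22 × 63.55 = 840 g.

840 g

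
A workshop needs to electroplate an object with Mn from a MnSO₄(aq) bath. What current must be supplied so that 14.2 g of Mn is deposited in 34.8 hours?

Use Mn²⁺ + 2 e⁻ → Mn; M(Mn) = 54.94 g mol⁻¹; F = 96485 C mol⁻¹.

0.398 A

n(Mn) = 14.2 / 54.94 = 0.2585 mol.
n(e⁻) = 2 × 0.2585 = 0.5169 mol.
Q = n(e⁻)·F = 0.5169 × 96485 = 49880 C.
I = Q/t = 49880 / 125280 s = 0.398 A.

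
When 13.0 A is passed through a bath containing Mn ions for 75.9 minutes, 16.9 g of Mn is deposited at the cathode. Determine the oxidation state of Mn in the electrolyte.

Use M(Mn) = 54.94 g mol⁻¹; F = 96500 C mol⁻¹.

Q = I·t = 13.00 A × 4554.0 s = 59200 C, so n(e⁻) = 59200/96500 = 0.6135 mol.
n(Mn) deposited = 16.9 / 54.94 = 0.3076 mol.
Electrons per atom = n(e⁻)/n(Mn) = 0.6135 / 0.3076 = 1.99 ≈ 2, so the ion is Mn²⁺.

+2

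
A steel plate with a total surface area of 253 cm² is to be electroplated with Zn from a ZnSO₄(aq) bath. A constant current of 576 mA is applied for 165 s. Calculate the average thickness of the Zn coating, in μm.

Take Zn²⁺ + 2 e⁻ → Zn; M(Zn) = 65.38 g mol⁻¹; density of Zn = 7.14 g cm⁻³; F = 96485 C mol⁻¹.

Q = I·t = 0.5760 × 165.00 = 95.04 C; n(e⁻) = 0.0009850 mol.
n(Zn) = n(e⁻)/2 = 0.0004925 mol, so m = 0.0004925 × 65.38 = 0.03220 g.
Volume = m/ρ = 0.03220 / 7.14 = 0.004510 cm³.
Thickness = V/A = 0.004510 / 253 = 1.78 × 10⁻⁵ cm = 0.178 μm.

0.178 μm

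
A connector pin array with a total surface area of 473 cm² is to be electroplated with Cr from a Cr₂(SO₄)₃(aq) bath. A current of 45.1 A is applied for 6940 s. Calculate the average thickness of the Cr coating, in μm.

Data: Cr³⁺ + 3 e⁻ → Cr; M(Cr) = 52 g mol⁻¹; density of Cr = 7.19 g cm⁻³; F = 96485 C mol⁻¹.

165 μm

Q = I·t = 45.10 × 6940.0 = 313000 C; n(e⁻) = 3.244 mol.
n(Cr) = n(e⁻)/3 = 1.081 mol, so m = 1.081 × 52 = 56.23 g.
Volume = m/ρ = 56.23 / 7.19 = 7.820 cm³.
Thickness = V/A = 7.820 / 473 = 0.0165 cm = 165 μm.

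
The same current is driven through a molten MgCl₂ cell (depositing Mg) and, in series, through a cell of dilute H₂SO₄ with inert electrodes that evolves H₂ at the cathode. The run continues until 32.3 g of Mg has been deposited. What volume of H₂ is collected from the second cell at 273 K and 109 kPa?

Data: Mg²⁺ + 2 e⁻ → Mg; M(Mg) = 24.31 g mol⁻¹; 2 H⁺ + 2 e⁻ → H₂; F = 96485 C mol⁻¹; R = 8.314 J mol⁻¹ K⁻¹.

n(Mg) = 32.3 / 24.31 = 1.329 mol, so n(e⁻) = 2 × 1.329 = 2.657 mol.
The cells are in series, so the same 2.657 mol of electrons passes through the second cell.
2 H⁺ + 2 e⁻ → H₂ — 2 mol e⁻ per mol H₂, so n(H₂) = 2.657/2 = 1.329 mol.
V = nRT/P = (1.329 × 8.314 × 273) / (109 × 10³) = 0.0277 m³ = 27.7 L.

27.7 L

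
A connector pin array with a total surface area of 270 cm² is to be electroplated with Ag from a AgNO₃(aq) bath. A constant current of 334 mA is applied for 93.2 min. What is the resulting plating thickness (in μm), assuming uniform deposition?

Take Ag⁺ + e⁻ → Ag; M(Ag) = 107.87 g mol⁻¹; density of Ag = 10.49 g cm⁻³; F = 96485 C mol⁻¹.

7.37 μm

Q = I·t = 0.3340 × 5592.0 = 1868 C; n(e⁻) = 0.01936 mol.
n(Ag) = n(e⁻)/1 = 0.01936 mol, so m = 0.01936 × 107.87 = 2.088 g.
Volume = m/ρ = 2.088 / 10.49 = 0.1991 cm³.
Thickness = V/A = 0.1991 / 270 = 7.37 × 10⁻⁴ cm = 7.37 μm.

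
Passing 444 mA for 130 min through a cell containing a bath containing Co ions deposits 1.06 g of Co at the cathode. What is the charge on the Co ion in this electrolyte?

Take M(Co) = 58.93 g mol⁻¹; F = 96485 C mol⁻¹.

Q = I·t = 0.4440 A × 7800.0 s = 3463 C, so n(e⁻) = 3463/96485 = 0.03589 mol.
n(Co) deposited = 1.06 / 58.93 = 0.01799 mol.
Electrons per atom = n(e⁻)/n(Co) = 0.03589 / 0.01799 = 2.00 ≈ 2, so the ion is Co²⁺.

+2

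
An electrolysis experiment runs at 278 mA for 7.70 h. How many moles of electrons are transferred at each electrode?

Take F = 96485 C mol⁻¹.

Q = I·t = 0.2780 A × 27720 s = 7706 C.
n(e⁻) = Q/F = 7706 / 96485 = 0.0799 mol.

0.0799 mol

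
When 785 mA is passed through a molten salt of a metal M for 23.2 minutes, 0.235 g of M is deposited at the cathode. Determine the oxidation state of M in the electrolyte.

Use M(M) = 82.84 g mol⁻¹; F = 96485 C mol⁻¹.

Q = I·t = 0.7850 A × 1392.0 s = 1093 C, so n(e⁻) = 1093/96485 = 0.01133 mol.
n(M) deposited = 0.235 / 82.84 = 0.002837 mol.
Electrons per atom = n(e⁻)/n(M) = 0.01133 / 0.002837 = 3.99 ≈ 4, so the ion is M⁴⁺.

+4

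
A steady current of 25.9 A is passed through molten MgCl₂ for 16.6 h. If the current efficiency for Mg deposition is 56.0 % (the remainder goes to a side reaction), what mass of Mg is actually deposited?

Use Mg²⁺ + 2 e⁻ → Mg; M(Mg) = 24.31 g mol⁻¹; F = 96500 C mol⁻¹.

109 g

Q = I·t = 25.90 × 59760 = 1548000 C.
n(e⁻) = 1548000/96500 = 16.04 mol; theoretically n(Mg) = 16.04/2 = 8.020 mol, m_theo = 195.0 g.
At 56.0 % efficiency, m_actual = 0.560 × 195.0 = 109 g.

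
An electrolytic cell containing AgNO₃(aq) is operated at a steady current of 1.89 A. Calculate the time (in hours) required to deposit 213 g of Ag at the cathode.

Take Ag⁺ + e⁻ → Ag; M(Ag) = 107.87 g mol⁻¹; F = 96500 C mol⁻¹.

n(Ag) = m/M = 213 / 107.87 = 1.975 mol.
Each Ag atom requires 1 electron, so n(e⁻) = 1 × 1.975 = 1.975 mol.
Q = n(e⁻)·F = 1.975 × 96500 = 190500 C.
t = Q/I = 190500 / 1.890 A = 100800 s = 28.0 h.

28.0 h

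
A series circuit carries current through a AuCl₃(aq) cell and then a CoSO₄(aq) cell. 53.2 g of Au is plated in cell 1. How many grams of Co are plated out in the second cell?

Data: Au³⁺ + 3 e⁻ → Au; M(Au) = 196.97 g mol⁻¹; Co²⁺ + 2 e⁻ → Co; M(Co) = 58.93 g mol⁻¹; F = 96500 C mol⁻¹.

n(Au) = 53.2 / 196.97 = 0.2701 mol.
Since Au³⁺ + 3 e⁻ → Au, n(e⁻) passed = 3 × 0.2701 = 0.8103 mol.
Cells in series carry the same charge, so the same 0.8103 mol of electrons passes through cell 2.
Co²⁺ + 2 e⁻ → Co, so n(Co) = 0.8103 / 2 = 0.4051 mol.
m(Co) = 0.4051 × 58.93 = 23.9 g.

23.9 g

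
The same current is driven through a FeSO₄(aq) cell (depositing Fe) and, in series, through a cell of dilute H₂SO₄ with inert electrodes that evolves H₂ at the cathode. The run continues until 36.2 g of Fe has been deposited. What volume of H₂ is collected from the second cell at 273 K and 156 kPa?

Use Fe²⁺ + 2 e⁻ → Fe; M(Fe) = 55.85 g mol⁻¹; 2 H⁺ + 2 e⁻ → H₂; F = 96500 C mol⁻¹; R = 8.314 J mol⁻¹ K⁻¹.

n(Fe) = 36.2 / 55.85 = 0.6482 mol, so n(e⁻) = 2 × 0.6482 = 1.296 mol.
The cells are in series, so the same 1.296 mol of electrons passes through the second cell.
2 H⁺ + 2 e⁻ → H₂ — 2 mol e⁻ per mol H₂, so n(H₂) = 1.296/2 = 0.6482 mol.
V = nRT/P = (0.6482 × 8.314 × 273) / (156 × 10³) = 0.00943 m³ = 9.43 L.

9.43 L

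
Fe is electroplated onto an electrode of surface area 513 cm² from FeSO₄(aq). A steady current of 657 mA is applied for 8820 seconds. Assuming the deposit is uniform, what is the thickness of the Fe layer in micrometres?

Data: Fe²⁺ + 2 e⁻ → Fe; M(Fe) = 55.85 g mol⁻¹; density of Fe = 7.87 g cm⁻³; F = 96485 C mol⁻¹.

4.15 μm

Q = I·t = 0.6570 × 8820.0 = 5795 C; n(e⁻) = 0.06006 mol.
n(Fe) = n(e⁻)/2 = 0.03003 mol, so m = 0.03003 × 55.85 = 1.677 g.
Volume = m/ρ = 1.677 / 7.87 = 0.2131 cm³.
Thickness = V/A = 0.2131 / 513 = 4.15 × 10⁻⁴ cm = 4.15 μm.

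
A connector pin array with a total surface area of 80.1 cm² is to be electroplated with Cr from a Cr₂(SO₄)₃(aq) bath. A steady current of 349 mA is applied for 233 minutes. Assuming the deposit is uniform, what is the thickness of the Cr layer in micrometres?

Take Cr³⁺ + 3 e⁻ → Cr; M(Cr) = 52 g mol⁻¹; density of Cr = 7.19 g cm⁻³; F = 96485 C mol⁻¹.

Q = I·t = 0.3490 × 13980 = 4879 C; n(e⁻) = 0.05057 mol.
n(Cr) = n(e⁻)/3 = 0.01686 mol, so m = 0.01686 × 52 = 0.8765 g.
Volume = m/ρ = 0.8765 / 7.19 = 0.1219 cm³.
Thickness = V/A = 0.1219 / 80.1 = 0.00152 cm = 15.2 μm.

15.2 μm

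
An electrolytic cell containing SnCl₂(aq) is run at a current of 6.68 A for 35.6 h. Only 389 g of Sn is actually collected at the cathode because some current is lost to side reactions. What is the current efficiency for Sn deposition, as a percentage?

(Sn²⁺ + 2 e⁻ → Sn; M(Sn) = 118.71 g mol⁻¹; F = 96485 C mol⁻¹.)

73.9 %

Q = I·t = 6.680 × 128160 = 856100 C; n(e⁻) = 856100/96485 = 8.873 mol.
Theoretical n(Sn) = n(e⁻)/2 = 4.436 mol, i.e. m_theo = 4.436 × 118.71 = 526.7 g.
Efficiency = m_actual / m_theo = 389 / 526.7 = 73.9 %.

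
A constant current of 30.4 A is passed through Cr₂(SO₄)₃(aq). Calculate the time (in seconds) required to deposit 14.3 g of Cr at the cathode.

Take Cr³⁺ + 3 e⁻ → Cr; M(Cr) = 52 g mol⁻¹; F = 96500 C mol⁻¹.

n(Cr) = m/M = 14.3 / 52 = 0.2750 mol.
Each Cr atom requires 3 electrons, so n(e⁻) = 3 × 0.2750 = 0.8250 mol.
Q = n(e⁻)·F = 0.8250 × 96500 = 79610 C.
t = Q/I = 79610 / 30.40 A = 2619 s.

2620 s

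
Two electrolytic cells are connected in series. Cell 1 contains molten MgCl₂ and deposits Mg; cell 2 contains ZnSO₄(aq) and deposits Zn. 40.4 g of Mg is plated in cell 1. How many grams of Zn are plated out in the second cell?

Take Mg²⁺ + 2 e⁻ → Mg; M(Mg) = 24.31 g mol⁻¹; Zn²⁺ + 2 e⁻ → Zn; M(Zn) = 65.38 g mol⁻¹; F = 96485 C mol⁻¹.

n(Mg) = 40.4 / 24.31 = 1.662 mol.
Since Mg²⁺ + 2 e⁻ → Mg, n(e⁻) passed = 2 × 1.662 = 3.324 mol.
Cells in series carry the same charge, so the same 3.324 mol of electrons passes through cell 2.
Zn²⁺ + 2 e⁻ → Zn, so n(Zn) = 3.324 / 2 = 1.662 mol.
m(Zn) = 1.662 × 65.38 = 109 g.

109 g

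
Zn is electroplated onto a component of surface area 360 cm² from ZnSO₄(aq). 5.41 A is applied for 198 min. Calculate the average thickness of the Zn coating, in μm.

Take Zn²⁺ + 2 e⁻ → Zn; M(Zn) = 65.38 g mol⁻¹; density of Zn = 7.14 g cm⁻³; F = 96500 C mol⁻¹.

84.7 μm

Q = I·t = 5.410 × 11880 = 64270 C; n(e⁻) = 0.6660 mol.
n(Zn) = n(e⁻)/2 = 0.3330 mol, so m = 0.3330 × 65.38 = 21.77 g.
Volume = m/ρ = 21.77 / 7.14 = 3.049 cm³.
Thickness = V/A = 3.049 / 360 = 0.00847 cm = 84.7 μm.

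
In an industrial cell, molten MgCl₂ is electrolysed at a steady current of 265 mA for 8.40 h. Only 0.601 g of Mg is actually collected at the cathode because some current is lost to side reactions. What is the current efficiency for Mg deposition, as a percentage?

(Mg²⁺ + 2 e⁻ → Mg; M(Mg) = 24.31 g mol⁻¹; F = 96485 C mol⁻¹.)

Q = I·t = 0.2650 × 30240 = 8014 C; n(e⁻) = 8014/96485 = 0.08306 mol.
Theoretical n(Mg) = n(e⁻)/2 = 0.04153 mol, i.e. m_theo = 0.04153 × 24.31 = 1.010 g.
Efficiency = m_actual / m_theo = 0.601 / 1.010 = 59.5 %.

59.5 %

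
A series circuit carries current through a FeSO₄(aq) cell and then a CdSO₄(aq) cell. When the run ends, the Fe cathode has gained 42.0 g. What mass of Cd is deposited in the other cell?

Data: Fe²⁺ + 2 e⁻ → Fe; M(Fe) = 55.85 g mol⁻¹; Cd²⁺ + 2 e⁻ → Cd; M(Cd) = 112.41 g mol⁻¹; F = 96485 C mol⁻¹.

n(Fe) = 42.0 / 55.85 = 0.7520 mol.
Since Fe²⁺ + 2 e⁻ → Fe, n(e⁻) passed = 2 × 0.7520 = 1.504 mol.
Cells in series carry the same charge, so the same 1.504 mol of electrons passes through cell 2.
Cd²⁺ + 2 e⁻ → Cd, so n(Cd) = 1.504 / 2 = 0.7520 mol.
m(Cd) = 0.7520 × 112.41 = 84.5 g.

84.5 g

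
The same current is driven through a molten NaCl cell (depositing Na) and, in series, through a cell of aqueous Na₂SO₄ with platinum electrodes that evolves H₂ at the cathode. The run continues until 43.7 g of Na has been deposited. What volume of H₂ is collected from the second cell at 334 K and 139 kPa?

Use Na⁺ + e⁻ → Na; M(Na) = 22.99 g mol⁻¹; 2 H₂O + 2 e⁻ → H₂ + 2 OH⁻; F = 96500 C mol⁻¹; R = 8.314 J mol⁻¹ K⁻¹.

n(Na) = 43.7 / 22.99 = 1.901 mol, so n(e⁻) = 1 × 1.901 = 1.901 mol.
The cells are in series, so the same 1.901 mol of electrons passes through the second cell.
2 H₂O + 2 e⁻ → H₂ + 2 OH⁻ — 2 mol e⁻ per mol H₂, so n(H₂) = 1.901/2 = 0.9504 mol.
V = nRT/P = (0.9504 × 8.314 × 334) / (139 × 10³) = 0.0190 m³ = 19.0 L.

19.0 L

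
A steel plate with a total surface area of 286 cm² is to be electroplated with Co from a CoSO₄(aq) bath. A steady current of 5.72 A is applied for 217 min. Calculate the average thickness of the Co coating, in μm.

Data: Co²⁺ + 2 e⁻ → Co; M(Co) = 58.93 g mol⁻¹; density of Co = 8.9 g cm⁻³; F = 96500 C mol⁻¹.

Q = I·t = 5.720 × 13020 = 74470 C; n(e⁻) = 0.7718 mol.
n(Co) = n(e⁻)/2 = 0.3859 mol, so m = 0.3859 × 58.93 = 22.74 g.
Volume = m/ρ = 22.74 / 8.9 = 2.555 cm³.
Thickness = V/A = 2.555 / 286 = 0.00893 cm = 89.3 μm.

89.3 μm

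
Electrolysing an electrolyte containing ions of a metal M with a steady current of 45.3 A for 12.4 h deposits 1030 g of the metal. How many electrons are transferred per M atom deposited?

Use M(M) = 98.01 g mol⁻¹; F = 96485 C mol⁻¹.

Q = I·t = 45.30 A × 44640 s = 2022000 C, so n(e⁻) = 2022000/96485 = 20.96 mol.
n(M) deposited = 1030 / 98.01 = 10.51 mol.
Electrons per atom = n(e⁻)/n(M) = 20.96 / 10.51 = 1.99 ≈ 2, so the ion is M²⁺.

2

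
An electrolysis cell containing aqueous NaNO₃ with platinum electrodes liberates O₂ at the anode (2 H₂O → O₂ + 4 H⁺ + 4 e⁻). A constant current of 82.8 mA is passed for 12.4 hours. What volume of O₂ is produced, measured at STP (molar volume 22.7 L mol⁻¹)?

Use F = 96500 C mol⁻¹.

Q = I·t = 0.08280 A × 44640 s = 3696 C.
n(e⁻) = Q/F = 3696 / 96500 = 0.03830 mol.
4 electrons are transferred per O₂ molecule, so n(O₂) = 0.03830 / 4 = 0.009576 mol.
V = n × V_m = 0.009576 × 22.7 = 0.217 L.

0.217 L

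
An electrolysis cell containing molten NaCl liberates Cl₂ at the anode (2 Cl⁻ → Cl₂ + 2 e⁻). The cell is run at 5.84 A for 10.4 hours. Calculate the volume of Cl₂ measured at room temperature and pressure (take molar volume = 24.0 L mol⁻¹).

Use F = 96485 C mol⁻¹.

27.2 L

Q = I·t = 5.840 A × 37440 s = 218600 C.
n(e⁻) = Q/F = 218600 / 96485 = 2.266 mol.
2 electrons are transferred per Cl₂ molecule, so n(Cl₂) = 2.266 / 2 = 1.133 mol.
V = n × V_m = 1.133 × 24.0 = 27.2 L.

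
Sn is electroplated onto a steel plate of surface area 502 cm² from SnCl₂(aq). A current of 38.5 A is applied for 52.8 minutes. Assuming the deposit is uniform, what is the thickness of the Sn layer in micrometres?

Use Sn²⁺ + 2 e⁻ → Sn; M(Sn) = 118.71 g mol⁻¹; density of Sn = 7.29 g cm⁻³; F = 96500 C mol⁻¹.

Q = I·t = 38.50 × 3168.0 = 122000 C; n(e⁻) = 1.264 mol.
n(Sn) = n(e⁻)/2 = 0.6320 mol, so m = 0.6320 × 118.71 = 75.02 g.
Volume = m/ρ = 75.02 / 7.29 = 10.29 cm³.
Thickness = V/A = 10.29 / 502 = 0.0205 cm = 205 μm.

205 μm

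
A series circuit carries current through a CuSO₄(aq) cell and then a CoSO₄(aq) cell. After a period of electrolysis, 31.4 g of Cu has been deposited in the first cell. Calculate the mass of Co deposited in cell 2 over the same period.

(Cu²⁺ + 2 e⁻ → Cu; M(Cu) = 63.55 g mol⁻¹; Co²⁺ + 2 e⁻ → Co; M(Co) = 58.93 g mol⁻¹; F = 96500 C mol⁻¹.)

n(Cu) = 31.4 / 63.55 = 0.4941 mol.
Since Cu²⁺ + 2 e⁻ → Cu, n(e⁻) passed = 2 × 0.4941 = 0.9882 mol.
Cells in series carry the same charge, so the same 0.9882 mol of electrons passes through cell 2.
Co²⁺ + 2 e⁻ → Co, so n(Co) = 0.9882 / 2 = 0.4941 mol.
m(Co) = 0.4941 × 58.93 = 29.1 g.

29.1 g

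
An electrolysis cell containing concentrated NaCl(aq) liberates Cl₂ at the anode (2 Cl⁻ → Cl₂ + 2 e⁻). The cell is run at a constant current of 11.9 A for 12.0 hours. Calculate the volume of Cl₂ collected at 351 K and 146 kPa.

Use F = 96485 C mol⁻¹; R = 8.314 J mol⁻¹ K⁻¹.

53.2 L

Q = I·t = 11.90 A × 43200 s = 514100 C.
n(e⁻) = Q/F = 514100 / 96485 = 5.328 mol.
2 electrons are transferred per Cl₂ molecule, so n(Cl₂) = 5.328 / 2 = 2.664 mol.
V = nRT/P = (2.664 × 8.314 × 351) / (146 × 10³ Pa) = 0.0532 m³ = 53.2 L.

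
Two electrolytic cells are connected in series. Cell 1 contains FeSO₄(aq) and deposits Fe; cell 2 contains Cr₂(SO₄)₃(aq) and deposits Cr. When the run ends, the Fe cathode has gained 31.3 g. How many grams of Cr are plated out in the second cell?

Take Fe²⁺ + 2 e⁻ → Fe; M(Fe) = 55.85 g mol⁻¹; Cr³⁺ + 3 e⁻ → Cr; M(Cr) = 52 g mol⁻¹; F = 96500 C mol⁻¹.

n(Fe) = 31.3 / 55.85 = 0.5604 mol.
Since Fe²⁺ + 2 e⁻ → Fe, n(e⁻) passed = 2 × 0.5604 = 1.121 mol.
Cells in series carry the same charge, so the same 1.121 mol of electrons passes through cell 2.
Cr³⁺ + 3 e⁻ → Cr, so n(Cr) = 1.121 / 3 = 0.3736 mol.
m(Cr) = 0.3736 × 52 = 19.4 g.

19.4 g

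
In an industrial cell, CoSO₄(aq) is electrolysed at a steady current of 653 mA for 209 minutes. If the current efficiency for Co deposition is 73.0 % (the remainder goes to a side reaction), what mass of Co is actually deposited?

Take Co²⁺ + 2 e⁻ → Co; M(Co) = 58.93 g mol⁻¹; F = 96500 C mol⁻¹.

1.83 g

Q = I·t = 0.6530 × 12540 = 8189 C.
n(e⁻) = 8189/96500 = 0.08486 mol; theoretically n(Co) = 0.08486/2 = 0.04243 mol, m_theo = 2.500 g.
At 73.0 % efficiency, m_actual = 0.730 × 2.500 = 1.83 g.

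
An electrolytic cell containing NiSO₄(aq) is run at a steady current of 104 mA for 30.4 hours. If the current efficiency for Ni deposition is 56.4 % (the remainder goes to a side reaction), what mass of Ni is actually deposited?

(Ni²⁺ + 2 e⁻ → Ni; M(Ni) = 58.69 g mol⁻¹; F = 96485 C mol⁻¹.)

1.95 g

Q = I·t = 0.1040 × 109440 = 11380 C.
n(e⁻) = 11380/96485 = 0.1180 mol; theoretically n(Ni) = 0.1180/2 = 0.05898 mol, m_theo = 3.462 g.
At 56.4 % efficiency, m_actual = 0.564 × 3.462 = 1.95 g.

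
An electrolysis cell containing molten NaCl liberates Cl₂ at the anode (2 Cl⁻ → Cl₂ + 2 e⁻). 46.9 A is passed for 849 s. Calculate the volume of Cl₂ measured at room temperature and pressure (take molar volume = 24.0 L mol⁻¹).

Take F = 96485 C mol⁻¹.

Q = I·t = 46.90 A × 849.00 s = 39820 C.
n(e⁻) = Q/F = 39820 / 96485 = 0.4127 mol.
2 electrons are transferred per Cl₂ molecule, so n(Cl₂) = 0.4127 / 2 = 0.2063 mol.
V = n × V_m = 0.2063 × 24.0 = 4.95 L.

4.95 L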